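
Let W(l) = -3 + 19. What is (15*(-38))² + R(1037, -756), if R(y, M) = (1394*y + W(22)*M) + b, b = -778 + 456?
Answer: 1758060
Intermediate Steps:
b = -322
W(l) = 16
R(y, M) = -322 + 16*M + 1394*y (R(y, M) = (1394*y + 16*M) - 322 = (16*M + 1394*y) - 322 = -322 + 16*M + 1394*y)
(15*(-38))² + R(1037, -756) = (15*(-38))² + (-322 + 16*(-756) + 1394*1037) = (-570)² + (-322 - 12096 + 1445578) = 324900 + 1433160 = 1758060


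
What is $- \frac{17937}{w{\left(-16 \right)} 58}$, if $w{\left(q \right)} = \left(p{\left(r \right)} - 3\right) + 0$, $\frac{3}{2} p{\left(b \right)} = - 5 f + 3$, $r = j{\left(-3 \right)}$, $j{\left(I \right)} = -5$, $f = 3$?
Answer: $\frac{17937}{638} \approx 28.114$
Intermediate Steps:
$r = -5$
$p{\left(b \right)} = -8$ ($p{\left(b \right)} = \frac{2 \left(\left(-5\right) 3 + 3\right)}{3} = \frac{2 \left(-15 + 3\right)}{3} = \frac{2}{3} \left(-12\right) = -8$)
$w{\left(q \right)} = -11$ ($w{\left(q \right)} = \left(-8 - 3\right) + 0 = -11 + 0 = -11$)
$- \frac{17937}{w{\left(-16 \right)} 58} = - \frac{17937}{\left(-11\right) 58} = - \frac{17937}{-638} = \left(-17937\right) \left(- \frac{1}{638}\right) = \frac{17937}{638}$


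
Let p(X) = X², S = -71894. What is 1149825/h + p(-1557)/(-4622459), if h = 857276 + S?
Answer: 1137019130519/1210132031446 ≈ 0.93958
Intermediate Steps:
h = 785382 (h = 857276 - 71894 = 785382)
1149825/h + p(-1557)/(-4622459) = 1149825/785382 + (-1557)²/(-4622459) = 1149825*(1/785382) + 2424249*(-1/4622459) = 383275/261794 - 2424249/4622459 = 1137019130519/1210132031446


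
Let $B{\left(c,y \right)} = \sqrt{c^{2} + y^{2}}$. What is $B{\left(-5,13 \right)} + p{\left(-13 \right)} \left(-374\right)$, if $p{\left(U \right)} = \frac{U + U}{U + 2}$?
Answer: $-884 + \sqrt{194} \approx -870.07$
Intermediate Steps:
$p{\left(U \right)} = \frac{2 U}{2 + U}$
$B{\left(-5,13 \right)} + p{\left(-13 \right)} \left(-374\right) = \sqrt{\left(-5\right)^{2} + 13^{2}} + 2 \left(-13\right) \frac{1}{2 - 13} \left(-374\right) = \sqrt{25 + 169} + 2 \left(-13\right) \frac{1}{-11} \left(-374\right) = \sqrt{194} + 2 \left(-13\right) \left(- \frac{1}{11}\right) \left(-374\right) = \sqrt{194} + \frac{26}{11} \left(-374\right) = \sqrt{194} - 884 = -884 + \sqrt{194}$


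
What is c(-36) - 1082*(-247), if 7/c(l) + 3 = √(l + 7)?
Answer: 10155631/38 - 7*I*√29/38 ≈ 2.6725e+5 - 0.992*I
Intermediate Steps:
c(l) = 7/(-3 + √(7 + l)) (c(l) = 7/(-3 + √(l + 7)) = 7/(-3 + √(7 + l)))
c(-36) - 1082*(-247) = 7/(-3 + √(7 - 36)) - 1082*(-247) = 7/(-3 + √(-29)) + 267254 = 7/(-3 + I*√29) + 267254 = 267254 + 7/(-3 + I*√29)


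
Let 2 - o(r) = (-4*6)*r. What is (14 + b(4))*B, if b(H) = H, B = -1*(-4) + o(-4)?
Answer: -1620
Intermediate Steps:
o(r) = 2 + 24*r (o(r) = 2 - (-4*6)*r = 2 - (-24)*r = 2 + 24*r)
B = -90 (B = -1*(-4) + (2 + 24*(-4)) = 4 + (2 - 96) = 4 - 94 = -90)
(14 + b(4))*B = (14 + 4)*(-90) = 18*(-90) = -1620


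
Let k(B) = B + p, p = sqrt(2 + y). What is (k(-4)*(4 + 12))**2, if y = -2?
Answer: 4096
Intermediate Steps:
p = 0 (p = sqrt(2 - 2) = sqrt(0) = 0)
k(B) = B (k(B) = B + 0 = B)
(k(-4)*(4 + 12))**2 = (-4*(4 + 12))**2 = (-4*16)**2 = (-64)**2 = 4096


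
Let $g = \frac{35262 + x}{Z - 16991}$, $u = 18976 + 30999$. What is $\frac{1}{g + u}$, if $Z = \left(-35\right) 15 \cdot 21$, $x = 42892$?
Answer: $\frac{14008}{700010723} \approx 2.0011 \cdot 10^{-5}$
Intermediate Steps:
$Z = -11025$ ($Z = \left(-525\right) 21 = -11025$)
$u = 49975$
$g = - \frac{39077}{14008}$ ($g = \frac{35262 + 42892}{-11025 - 16991} = \frac{78154}{-28016} = 78154 \left(- \frac{1}{28016}\right) = - \frac{39077}{14008} \approx -2.7896$)
$\frac{1}{g + u} = \frac{1}{- \frac{39077}{14008} + 49975} = \frac{1}{\frac{700010723}{14008}} = \frac{14008}{700010723}$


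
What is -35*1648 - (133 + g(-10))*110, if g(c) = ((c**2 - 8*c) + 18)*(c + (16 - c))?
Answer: -420790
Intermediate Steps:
g(c) = 288 - 128*c + 16*c**2 (g(c) = (18 + c**2 - 8*c)*16 = 288 - 128*c + 16*c**2)
-35*1648 - (133 + g(-10))*110 = -35*1648 - (133 + (288 - 128*(-10) + 16*(-10)**2))*110 = -57680 - (133 + (288 + 1280 + 16*100))*110 = -57680 - (133 + (288 + 1280 + 1600))*110 = -57680 - (133 + 3168)*110 = -57680 - 3301*110 = -57680 - 1*363110 = -57680 - 363110 = -420790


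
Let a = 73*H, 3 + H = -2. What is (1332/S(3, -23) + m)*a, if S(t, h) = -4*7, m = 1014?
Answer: -2469225/7 ≈ -3.5275e+5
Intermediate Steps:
S(t, h) = -28
H = -5 (H = -3 - 2 = -5)
a = -365 (a = 73*(-5) = -365)
(1332/S(3, -23) + m)*a = (1332/(-28) + 1014)*(-365) = (1332*(-1/28) + 1014)*(-365) = (-333/7 + 1014)*(-365) = (6765/7)*(-365) = -2469225/7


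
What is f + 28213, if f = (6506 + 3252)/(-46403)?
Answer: 187022583/6629 ≈ 28213.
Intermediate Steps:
f = -1394/6629 (f = 9758*(-1/46403) = -1394/6629 ≈ -0.21029)
f + 28213 = -1394/6629 + 28213 = 187022583/6629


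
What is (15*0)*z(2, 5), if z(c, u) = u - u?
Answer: 0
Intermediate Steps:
z(c, u) = 0
(15*0)*z(2, 5) = (15*0)*0 = 0*0 = 0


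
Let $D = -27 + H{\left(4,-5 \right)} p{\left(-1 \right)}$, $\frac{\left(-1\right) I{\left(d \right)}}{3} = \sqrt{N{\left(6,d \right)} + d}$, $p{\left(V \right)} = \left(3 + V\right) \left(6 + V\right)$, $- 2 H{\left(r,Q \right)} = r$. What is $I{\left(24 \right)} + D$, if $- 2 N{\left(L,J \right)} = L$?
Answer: $-47 - 3 \sqrt{21} \approx -60.748$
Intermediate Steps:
$N{\left(L,J \right)} = - \frac{L}{2}$
$H{\left(r,Q \right)} = - \frac{r}{2}$
$I{\left(d \right)} = - 3 \sqrt{-3 + d}$ ($I{\left(d \right)} = - 3 \sqrt{\left(- \frac{1}{2}\right) 6 + d} = - 3 \sqrt{-3 + d}$)
$D = -47$ ($D = -27 + \left(- \frac{1}{2}\right) 4 \left(18 + \left(-1\right)^{2} + 9 \left(-1\right)\right) = -27 - 2 \left(18 + 1 - 9\right) = -27 - 20 = -47$)
$I{\left(24 \right)} + D = - 3 \sqrt{-3 + 24} - 47 = - 3 \sqrt{21} - 47 = -47 - 3 \sqrt{21}$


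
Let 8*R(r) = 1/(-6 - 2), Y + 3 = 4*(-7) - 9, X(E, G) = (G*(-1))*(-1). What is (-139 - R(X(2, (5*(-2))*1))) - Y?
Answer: -6335/64 ≈ -98.984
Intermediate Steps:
X(E, G) = G (X(E, G) = -G*(-1) = G)
Y = -40 (Y = -3 + (4*(-7) - 9) = -3 + (-28 - 9) = -3 - 37 = -40)
R(r) = -1/64 (R(r) = 1/(8*(-6 - 2)) = (⅛)/(-8) = (⅛)*(-⅛) = -1/64)
(-139 - R(X(2, (5*(-2))*1))) - Y = (-139 - 1*(-1/64)) - 1*(-40) = (-139 + 1/64) + 40 = -8895/64 + 40 = -6335/64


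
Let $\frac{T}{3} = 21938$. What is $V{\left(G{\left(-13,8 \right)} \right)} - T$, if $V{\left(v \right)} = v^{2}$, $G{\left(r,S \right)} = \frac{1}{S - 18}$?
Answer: $- \frac{6581399}{100} \approx -65814.0$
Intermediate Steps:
$T = 65814$ ($T = 3 \cdot 21938 = 65814$)
$G{\left(r,S \right)} = \frac{1}{-18 + S}$
$V{\left(G{\left(-13,8 \right)} \right)} - T = \left(\frac{1}{-18 + 8}\right)^{2} - 65814 = \left(\frac{1}{-10}\right)^{2} - 65814 = \left(- \frac{1}{10}\right)^{2} - 65814 = \frac{1}{100} - 65814 = - \frac{6581399}{100}$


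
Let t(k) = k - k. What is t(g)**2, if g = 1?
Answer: 0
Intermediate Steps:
t(k) = 0
t(g)**2 = 0**2 = 0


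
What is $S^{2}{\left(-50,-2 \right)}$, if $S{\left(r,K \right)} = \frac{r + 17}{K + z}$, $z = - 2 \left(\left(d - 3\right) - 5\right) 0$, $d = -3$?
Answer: $\frac{1089}{4} \approx 272.25$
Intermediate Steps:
$z = 0$ ($z = - 2 \left(\left(-3 - 3\right) - 5\right) 0 = - 2 \left(-6 - 5\right) 0 = \left(-2\right) \left(-11\right) 0 = 22 \cdot 0 = 0$)
$S{\left(r,K \right)} = \frac{17 + r}{K}$ ($S{\left(r,K \right)} = \frac{r + 17}{K + 0} = \frac{17 + r}{K}$)
$S^{2}{\left(-50,-2 \right)} = \left(\frac{17 - 50}{-2}\right)^{2} = \left(\left(- \frac{1}{2}\right) \left(-33\right)\right)^{2} = \left(\frac{33}{2}\right)^{2} = \frac{1089}{4}$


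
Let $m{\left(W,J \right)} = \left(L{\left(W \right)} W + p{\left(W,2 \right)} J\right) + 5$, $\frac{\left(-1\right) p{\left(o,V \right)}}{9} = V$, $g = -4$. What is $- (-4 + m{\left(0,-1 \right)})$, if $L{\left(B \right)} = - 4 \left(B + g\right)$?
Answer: $-19$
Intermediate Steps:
$p{\left(o,V \right)} = - 9 V$
$L{\left(B \right)} = 16 - 4 B$ ($L{\left(B \right)} = - 4 \left(B - 4\right) = - 4 \left(-4 + B\right) = 16 - 4 B$)
$m{\left(W,J \right)} = 5 - 18 J + W \left(16 - 4 W\right)$ ($m{\left(W,J \right)} = \left(\left(16 - 4 W\right) W + \left(-9\right) 2 J\right) + 5 = \left(W \left(16 - 4 W\right) - 18 J\right) + 5 = \left(- 18 J + W \left(16 - 4 W\right)\right) + 5 = 5 - 18 J + W \left(16 - 4 W\right)$)
$- (-4 + m{\left(0,-1 \right)}) = - (-4 - -23) = - (-4 + \left(5 + 18 - 0 \left(-4\right)\right)) = - (-4 + \left(5 + 18 + 0\right)) = - (-4 + 23) = \left(-1\right) 19 = -19$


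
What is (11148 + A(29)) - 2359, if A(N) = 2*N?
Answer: 8847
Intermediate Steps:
(11148 + A(29)) - 2359 = (11148 + 2*29) - 2359 = (11148 + 58) - 2359 = 11206 - 2359 = 8847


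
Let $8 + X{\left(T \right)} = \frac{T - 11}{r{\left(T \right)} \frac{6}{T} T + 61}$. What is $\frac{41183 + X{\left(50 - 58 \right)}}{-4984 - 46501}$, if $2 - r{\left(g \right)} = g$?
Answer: $- \frac{4982156}{6229685} \approx -0.79974$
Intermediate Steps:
$r{\left(g \right)} = 2 - g$
$X{\left(T \right)} = -8 + \frac{-11 + T}{73 - 6 T}$ ($X{\left(T \right)} = -8 + \frac{T - 11}{\left(2 - T\right) \frac{6}{T} T + 61} = -8 + \frac{-11 + T}{\frac{6 \left(2 - T\right)}{T} T + 61} = -8 + \frac{-11 + T}{\left(12 - 6 T\right) + 61} = -8 + \frac{-11 + T}{73 - 6 T}$)
$\frac{41183 + X{\left(50 - 58 \right)}}{-4984 - 46501} = \frac{41183 + \frac{7 \left(85 - 7 \left(50 - 58\right)\right)}{-73 + 6 \left(50 - 58\right)}}{-4984 - 46501} = \frac{41183 + \frac{7 \left(85 - -56\right)}{-73 + 6 \left(-8\right)}}{-51485} = \left(41183 + \frac{7 \left(85 + 56\right)}{-73 - 48}\right) \left(- \frac{1}{51485}\right) = \left(41183 + 7 \frac{1}{-121} \cdot 141\right) \left(- \frac{1}{51485}\right) = \left(41183 + 7 \left(- \frac{1}{121}\right) 141\right) \left(- \frac{1}{51485}\right) = \left(41183 - \frac{987}{121}\right) \left(- \frac{1}{51485}\right) = \frac{4982156}{121} \left(- \frac{1}{51485}\right) = - \frac{4982156}{6229685}$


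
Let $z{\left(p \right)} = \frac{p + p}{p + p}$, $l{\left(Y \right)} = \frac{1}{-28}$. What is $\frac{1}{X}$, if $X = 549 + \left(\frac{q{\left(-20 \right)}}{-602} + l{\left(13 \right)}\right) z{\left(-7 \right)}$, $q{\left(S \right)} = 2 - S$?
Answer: $\frac{1204}{660909} \approx 0.0018217$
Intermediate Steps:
$l{\left(Y \right)} = - \frac{1}{28}$
$z{\left(p \right)} = 1$ ($z{\left(p \right)} = \frac{2 p}{2 p} = 2 p \frac{1}{2 p} = 1$)
$X = \frac{660909}{1204}$ ($X = 549 + \left(\frac{2 - -20}{-602} - \frac{1}{28}\right) 1 = 549 + \left(\left(2 + 20\right) \left(- \frac{1}{602}\right) - \frac{1}{28}\right) 1 = 549 + \left(22 \left(- \frac{1}{602}\right) - \frac{1}{28}\right) 1 = 549 + \left(- \frac{11}{301} - \frac{1}{28}\right) 1 = 549 - \frac{87}{1204} = \frac{660909}{1204} \approx 548.93$)
$\frac{1}{X} = \frac{1}{\frac{660909}{1204}} = \frac{1204}{660909}$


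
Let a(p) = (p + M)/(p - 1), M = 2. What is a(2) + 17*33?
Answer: 565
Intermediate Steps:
a(p) = (2 + p)/(-1 + p) (a(p) = (p + 2)/(p - 1) = (2 + p)/(-1 + p))
a(2) + 17*33 = (2 + 2)/(-1 + 2) + 17*33 = 4/1 + 561 = 1*4 + 561 = 4 + 561 = 565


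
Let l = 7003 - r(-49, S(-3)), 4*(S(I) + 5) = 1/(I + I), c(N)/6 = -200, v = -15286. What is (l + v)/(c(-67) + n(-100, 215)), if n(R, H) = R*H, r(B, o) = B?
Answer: 4117/11350 ≈ 0.36273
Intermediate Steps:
c(N) = -1200 (c(N) = 6*(-200) = -1200)
S(I) = -5 + 1/(8*I) (S(I) = -5 + 1/(4*(I + I)) = -5 + 1/(4*((2*I))) = -5 + (1/(2*I))/4 = -5 + 1/(8*I))
n(R, H) = H*R
l = 7052 (l = 7003 - 1*(-49) = 7003 + 49 = 7052)
(l + v)/(c(-67) + n(-100, 215)) = (7052 - 15286)/(-1200 + 215*(-100)) = -8234/(-1200 - 21500) = -8234/(-22700) = -8234*(-1/22700) = 4117/11350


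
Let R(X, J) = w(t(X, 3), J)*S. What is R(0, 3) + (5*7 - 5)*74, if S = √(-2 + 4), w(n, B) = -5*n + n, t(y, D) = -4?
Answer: 2220 + 16*√2 ≈ 2242.6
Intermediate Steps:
w(n, B) = -4*n
S = √2 ≈ 1.4142
R(X, J) = 16*√2 (R(X, J) = (-4*(-4))*√2 = 16*√2)
R(0, 3) + (5*7 - 5)*74 = 16*√2 + (5*7 - 5)*74 = 16*√2 + (35 - 5)*74 = 16*√2 + 30*74 = 16*√2 + 2220 = 2220 + 16*√2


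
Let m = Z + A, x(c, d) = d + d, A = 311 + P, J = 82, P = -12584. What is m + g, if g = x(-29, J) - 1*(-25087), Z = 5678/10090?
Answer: 65476849/5045 ≈ 12979.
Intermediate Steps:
Z = 2839/5045 (Z = 5678*(1/10090) = 2839/5045 ≈ 0.56274)
A = -12273 (A = 311 - 12584 = -12273)
x(c, d) = 2*d
g = 25251 (g = 2*82 - 1*(-25087) = 164 + 25087 = 25251)
m = -61914446/5045 (m = 2839/5045 - 12273 = -61914446/5045 ≈ -12272.)
m + g = -61914446/5045 + 25251 = 65476849/5045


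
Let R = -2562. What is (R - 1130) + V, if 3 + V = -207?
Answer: -3902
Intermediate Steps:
V = -210 (V = -3 - 207 = -210)
(R - 1130) + V = (-2562 - 1130) - 210 = -3692 - 210 = -3902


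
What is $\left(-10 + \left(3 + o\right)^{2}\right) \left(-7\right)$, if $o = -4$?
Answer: $63$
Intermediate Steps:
$\left(-10 + \left(3 + o\right)^{2}\right) \left(-7\right) = \left(-10 + \left(3 - 4\right)^{2}\right) \left(-7\right) = \left(-10 + \left(-1\right)^{2}\right) \left(-7\right) = \left(-10 + 1\right) \left(-7\right) = \left(-9\right) \left(-7\right) = 63$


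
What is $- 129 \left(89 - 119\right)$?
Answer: $3870$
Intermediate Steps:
$- 129 \left(89 - 119\right) = \left(-129\right) \left(-30\right) = 3870$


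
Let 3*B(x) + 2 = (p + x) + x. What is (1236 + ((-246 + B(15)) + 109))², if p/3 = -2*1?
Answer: 11015761/9 ≈ 1.2240e+6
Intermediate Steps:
p = -6 (p = 3*(-2*1) = 3*(-2) = -6)
B(x) = -8/3 + 2*x/3 (B(x) = -⅔ + ((-6 + x) + x)/3 = -⅔ + (-6 + 2*x)/3 = -⅔ + (-2 + 2*x/3) = -8/3 + 2*x/3)
(1236 + ((-246 + B(15)) + 109))² = (1236 + ((-246 + (-8/3 + (⅔)*15)) + 109))² = (1236 + ((-246 + (-8/3 + 10)) + 109))² = (1236 + ((-246 + 22/3) + 109))² = (1236 + (-716/3 + 109))² = (1236 - 389/3)² = (3319/3)² = 11015761/9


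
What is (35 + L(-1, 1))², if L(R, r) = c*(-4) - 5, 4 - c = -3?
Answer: 4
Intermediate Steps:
c = 7 (c = 4 - 1*(-3) = 4 + 3 = 7)
L(R, r) = -33 (L(R, r) = 7*(-4) - 5 = -28 - 5 = -33)
(35 + L(-1, 1))² = (35 - 33)² = 2² = 4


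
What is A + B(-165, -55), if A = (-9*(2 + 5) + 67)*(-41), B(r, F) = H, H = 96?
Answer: -68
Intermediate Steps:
B(r, F) = 96
A = -164 (A = (-9*7 + 67)*(-41) = (-63 + 67)*(-41) = 4*(-41) = -164)
A + B(-165, -55) = -164 + 96 = -68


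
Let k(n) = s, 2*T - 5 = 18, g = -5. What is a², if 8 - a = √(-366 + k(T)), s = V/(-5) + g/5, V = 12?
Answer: (40 - I*√9235)²/25 ≈ -305.4 - 307.52*I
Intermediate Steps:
T = 23/2 (T = 5/2 + (½)*18 = 5/2 + 9 = 23/2 ≈ 11.500)
s = -17/5 (s = 12/(-5) - 5/5 = 12*(-⅕) - 5*⅕ = -12/5 - 1 = -17/5 ≈ -3.4000)
k(n) = -17/5
a = 8 - I*√9235/5 (a = 8 - √(-366 - 17/5) = 8 - √(-1847/5) = 8 - I*√9235/5 ≈ 8.0 - 19.22*I)
a² = (8 - I*√9235/5)²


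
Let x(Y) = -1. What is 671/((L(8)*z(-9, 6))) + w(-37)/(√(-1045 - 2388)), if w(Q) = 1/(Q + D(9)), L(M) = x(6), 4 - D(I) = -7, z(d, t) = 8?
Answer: -671/8 + I*√3433/89258 ≈ -83.875 + 0.00065643*I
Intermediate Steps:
D(I) = 11 (D(I) = 4 - 1*(-7) = 4 + 7 = 11)
L(M) = -1
w(Q) = 1/(11 + Q) (w(Q) = 1/(Q + 11) = 1/(11 + Q))
671/((L(8)*z(-9, 6))) + w(-37)/(√(-1045 - 2388)) = 671/((-1*8)) + 1/((11 - 37)*(√(-1045 - 2388))) = 671/(-8) + 1/((-26)*(√(-3433))) = 671*(-⅛) - (-I*√3433/3433)/26 = -671/8 - (-1)*I*√3433/89258 = -671/8 + I*√3433/89258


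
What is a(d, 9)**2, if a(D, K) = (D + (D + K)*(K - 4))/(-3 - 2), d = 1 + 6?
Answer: 7569/25 ≈ 302.76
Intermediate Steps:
d = 7
a(D, K) = -D/5 - (-4 + K)*(D + K)/5 (a(D, K) = (D + (D + K)*(-4 + K))/(-5) = (D + (-4 + K)*(D + K))*(-1/5) = -D/5 - (-4 + K)*(D + K)/5)
a(d, 9)**2 = (-1/5*9**2 + (3/5)*7 + (4/5)*9 - 1/5*7*9)**2 = (-1/5*81 + 21/5 + 36/5 - 63/5)**2 = (-81/5 + 21/5 + 36/5 - 63/5)**2 = (-87/5)**2 = 7569/25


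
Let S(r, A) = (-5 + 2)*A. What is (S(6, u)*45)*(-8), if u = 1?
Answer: 1080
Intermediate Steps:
S(r, A) = -3*A
(S(6, u)*45)*(-8) = (-3*1*45)*(-8) = -3*45*(-8) = -135*(-8) = 1080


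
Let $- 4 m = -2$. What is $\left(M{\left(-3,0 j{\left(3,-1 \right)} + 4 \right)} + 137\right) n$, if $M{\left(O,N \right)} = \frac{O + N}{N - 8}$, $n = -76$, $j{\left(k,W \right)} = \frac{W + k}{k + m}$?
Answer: $-10393$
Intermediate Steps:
$m = \frac{1}{2}$ ($m = \left(- \frac{1}{4}\right) \left(-2\right) = \frac{1}{2} \approx 0.5$)
$j{\left(k,W \right)} = \frac{W + k}{\frac{1}{2} + k}$ ($j{\left(k,W \right)} = \frac{W + k}{k + \frac{1}{2}} = \frac{W + k}{\frac{1}{2} + k}$)
$M{\left(O,N \right)} = \frac{N + O}{-8 + N}$
$\left(M{\left(-3,0 j{\left(3,-1 \right)} + 4 \right)} + 137\right) n = \left(\frac{\left(0 \frac{2 \left(-1 + 3\right)}{1 + 2 \cdot 3} + 4\right) - 3}{-8 + \left(0 \frac{2 \left(-1 + 3\right)}{1 + 2 \cdot 3} + 4\right)} + 137\right) \left(-76\right) = \left(\frac{\left(0 \cdot 2 \frac{1}{1 + 6} \cdot 2 + 4\right) - 3}{-8 + \left(0 \cdot 2 \frac{1}{1 + 6} \cdot 2 + 4\right)} + 137\right) \left(-76\right) = \left(\frac{\left(0 \cdot 2 \cdot \frac{1}{7} \cdot 2 + 4\right) - 3}{-8 + \left(0 \cdot 2 \cdot \frac{1}{7} \cdot 2 + 4\right)} + 137\right) \left(-76\right) = \left(\frac{\left(0 \cdot \frac{4}{7} + 4\right) - 3}{-8 + \left(0 \cdot \frac{4}{7} + 4\right)} + 137\right) \left(-76\right) = \left(\frac{\left(0 + 4\right) - 3}{-8 + \left(0 + 4\right)} + 137\right) \left(-76\right) = \left(\frac{4 - 3}{-8 + 4} + 137\right) \left(-76\right) = \left(\frac{1}{-4} \cdot 1 + 137\right) \left(-76\right) = \left(\left(- \frac{1}{4}\right) 1 + 137\right) \left(-76\right) = \left(- \frac{1}{4} + 137\right) \left(-76\right) = \frac{547}{4} \left(-76\right) = -10393$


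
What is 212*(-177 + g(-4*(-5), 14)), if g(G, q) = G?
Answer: -33284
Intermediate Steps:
212*(-177 + g(-4*(-5), 14)) = 212*(-177 - 4*(-5)) = 212*(-177 + 20) = 212*(-157) = -33284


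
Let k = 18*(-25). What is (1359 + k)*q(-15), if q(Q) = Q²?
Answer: 204525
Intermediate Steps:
k = -450
(1359 + k)*q(-15) = (1359 - 450)*(-15)² = 909*225 = 204525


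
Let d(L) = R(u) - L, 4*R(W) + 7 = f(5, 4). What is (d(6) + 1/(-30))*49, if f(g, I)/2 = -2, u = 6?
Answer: -25823/60 ≈ -430.38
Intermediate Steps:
f(g, I) = -4 (f(g, I) = 2*(-2) = -4)
R(W) = -11/4 (R(W) = -7/4 + (¼)*(-4) = -7/4 - 1 = -11/4)
d(L) = -11/4 - L
(d(6) + 1/(-30))*49 = ((-11/4 - 1*6) + 1/(-30))*49 = ((-11/4 - 6) - 1/30)*49 = (-35/4 - 1/30)*49 = -527/60*49 = -25823/60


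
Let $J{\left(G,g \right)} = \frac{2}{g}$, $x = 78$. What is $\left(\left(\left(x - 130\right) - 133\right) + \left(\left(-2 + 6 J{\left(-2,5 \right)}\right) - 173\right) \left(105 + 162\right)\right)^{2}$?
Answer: $\frac{53520971716}{25} \approx 2.1408 \cdot 10^{9}$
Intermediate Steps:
$\left(\left(\left(x - 130\right) - 133\right) + \left(\left(-2 + 6 J{\left(-2,5 \right)}\right) - 173\right) \left(105 + 162\right)\right)^{2} = \left(\left(\left(78 - 130\right) - 133\right) + \left(\left(-2 + 6 \cdot \frac{2}{5}\right) - 173\right) \left(105 + 162\right)\right)^{2} = \left(\left(-52 - 133\right) + \left(\left(-2 + 6 \cdot 2 \cdot \frac{1}{5}\right) - 173\right) 267\right)^{2} = \left(-185 + \left(\left(-2 + 6 \cdot \frac{2}{5}\right) - 173\right) 267\right)^{2} = \left(-185 + \left(\left(-2 + \frac{12}{5}\right) - 173\right) 267\right)^{2} = \left(-185 + \left(\frac{2}{5} - 173\right) 267\right)^{2} = \left(-185 - \frac{230421}{5}\right)^{2} = \left(- \frac{231346}{5}\right)^{2} = \frac{53520971716}{25}$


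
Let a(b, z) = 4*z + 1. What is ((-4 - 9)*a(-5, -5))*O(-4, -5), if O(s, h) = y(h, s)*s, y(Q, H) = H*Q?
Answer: -19760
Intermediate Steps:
O(s, h) = h*s**2 (O(s, h) = (s*h)*s = (h*s)*s = h*s**2)
a(b, z) = 1 + 4*z
((-4 - 9)*a(-5, -5))*O(-4, -5) = ((-4 - 9)*(1 + 4*(-5)))*(-5*(-4)**2) = (-13*(1 - 20))*(-5*16) = -13*(-19)*(-80) = 247*(-80) = -19760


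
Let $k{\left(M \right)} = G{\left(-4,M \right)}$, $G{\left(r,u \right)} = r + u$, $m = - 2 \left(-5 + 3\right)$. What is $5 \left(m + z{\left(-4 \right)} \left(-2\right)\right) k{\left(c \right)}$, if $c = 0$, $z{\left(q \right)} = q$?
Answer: $-240$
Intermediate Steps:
$m = 4$ ($m = \left(-2\right) \left(-2\right) = 4$)
$k{\left(M \right)} = -4 + M$
$5 \left(m + z{\left(-4 \right)} \left(-2\right)\right) k{\left(c \right)} = 5 \left(4 - -8\right) \left(-4 + 0\right) = 5 \left(4 + 8\right) \left(-4\right) = 5 \cdot 12 \left(-4\right) = 60 \left(-4\right) = -240$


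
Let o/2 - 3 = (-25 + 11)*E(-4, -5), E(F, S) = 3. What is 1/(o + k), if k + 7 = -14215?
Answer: -1/14300 ≈ -6.9930e-5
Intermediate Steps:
k = -14222 (k = -7 - 14215 = -14222)
o = -78 (o = 6 + 2*((-25 + 11)*3) = 6 + 2*(-14*3) = 6 + 2*(-42) = 6 - 84 = -78)
1/(o + k) = 1/(-78 - 14222) = 1/(-14300) = -1/14300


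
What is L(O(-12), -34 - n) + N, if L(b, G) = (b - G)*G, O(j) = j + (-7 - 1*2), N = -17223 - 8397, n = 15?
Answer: -26992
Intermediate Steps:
N = -25620
O(j) = -9 + j (O(j) = j + (-7 - 2) = j - 9 = -9 + j)
L(b, G) = G*(b - G)
L(O(-12), -34 - n) + N = (-34 - 1*15)*((-9 - 12) - (-34 - 1*15)) - 25620 = (-34 - 15)*(-21 - (-34 - 15)) - 25620 = -49*(-21 - 1*(-49)) - 25620 = -49*(-21 + 49) - 25620 = -49*28 - 25620 = -1372 - 25620 = -26992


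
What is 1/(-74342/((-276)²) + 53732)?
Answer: 38088/2046507245 ≈ 1.8611e-5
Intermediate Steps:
1/(-74342/((-276)²) + 53732) = 1/(-74342/76176 + 53732) = 1/(-74342*1/76176 + 53732) = 1/(-37171/38088 + 53732) = 1/(2046507245/38088) = 38088/2046507245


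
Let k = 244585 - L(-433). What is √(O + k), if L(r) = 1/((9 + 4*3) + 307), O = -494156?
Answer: I*√6712461698/164 ≈ 499.57*I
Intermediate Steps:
L(r) = 1/328 (L(r) = 1/((9 + 12) + 307) = 1/(21 + 307) = 1/328)
k = 80223879/328 (k = 244585 - 1*1/328 = 244585 - 1/328 = 80223879/328 ≈ 2.4459e+5)
√(O + k) = √(-494156 + 80223879/328) = √(-81859289/328) = I*√6712461698/164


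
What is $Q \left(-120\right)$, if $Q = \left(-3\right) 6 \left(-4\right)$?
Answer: $-8640$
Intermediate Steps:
$Q = 72$ ($Q = \left(-18\right) \left(-4\right) = 72$)
$Q \left(-120\right) = 72 \left(-120\right) = -8640$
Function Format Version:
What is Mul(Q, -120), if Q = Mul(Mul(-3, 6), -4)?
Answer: -8640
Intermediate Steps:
Q = 72 (Q = Mul(-18, -4) = 72)
Mul(Q, -120) = Mul(72, -120) = -8640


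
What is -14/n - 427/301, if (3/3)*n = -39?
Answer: -1777/1677 ≈ -1.0596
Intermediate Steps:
n = -39
-14/n - 427/301 = -14/(-39) - 427/301 = -14*(-1/39) - 427*1/301 = 14/39 - 61/43 = -1777/1677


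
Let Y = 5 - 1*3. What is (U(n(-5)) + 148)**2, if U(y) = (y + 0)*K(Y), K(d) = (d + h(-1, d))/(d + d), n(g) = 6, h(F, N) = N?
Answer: 23716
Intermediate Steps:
Y = 2 (Y = 5 - 3 = 2)
K(d) = 1 (K(d) = (d + d)/(d + d) = (2*d)/((2*d)) = (2*d)*(1/(2*d)) = 1)
U(y) = y (U(y) = (y + 0)*1 = y*1 = y)
(U(n(-5)) + 148)**2 = (6 + 148)**2 = 154**2 = 23716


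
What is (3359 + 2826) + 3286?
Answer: 9471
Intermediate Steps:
(3359 + 2826) + 3286 = 6185 + 3286 = 9471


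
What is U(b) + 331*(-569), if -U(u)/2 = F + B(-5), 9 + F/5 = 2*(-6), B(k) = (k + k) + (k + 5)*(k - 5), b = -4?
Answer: -188109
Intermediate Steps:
B(k) = 2*k + (-5 + k)*(5 + k) (B(k) = 2*k + (5 + k)*(-5 + k) = 2*k + (-5 + k)*(5 + k))
F = -105 (F = -45 + 5*(2*(-6)) = -45 + 5*(-12) = -45 - 60 = -105)
U(u) = 230 (U(u) = -2*(-105 + (-25 + (-5)² + 2*(-5))) = -2*(-105 + (-25 + 25 - 10)) = -2*(-105 - 10) = -2*(-115) = 230)
U(b) + 331*(-569) = 230 + 331*(-569) = 230 - 188339 = -188109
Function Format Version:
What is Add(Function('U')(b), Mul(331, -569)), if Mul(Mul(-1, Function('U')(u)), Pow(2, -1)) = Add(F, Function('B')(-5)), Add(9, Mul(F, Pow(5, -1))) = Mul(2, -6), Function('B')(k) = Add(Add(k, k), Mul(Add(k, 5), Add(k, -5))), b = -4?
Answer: -188109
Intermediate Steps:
Function('B')(k) = Add(Mul(2, k), Mul(Add(-5, k), Add(5, k))) (Function('B')(k) = Add(Mul(2, k), Mul(Add(5, k), Add(-5, k))) = Add(Mul(2, k), Mul(Add(-5, k), Add(5, k))))
F = -105 (F = Add(-45, Mul(5, Mul(2, -6))) = Add(-45, Mul(5, -12)) = Add(-45, -60) = -105)
Function('U')(u) = 230 (Function('U')(u) = Mul(-2, Add(-105, Add(-25, Pow(-5, 2), Mul(2, -5)))) = Mul(-2, Add(-105, Add(-25, 25, -10))) = Mul(-2, Add(-105, -10)) = Mul(-2, -115) = 230)
Add(Function('U')(b), Mul(331, -569)) = Add(230, Mul(331, -569)) = Add(230, -188339) = -188109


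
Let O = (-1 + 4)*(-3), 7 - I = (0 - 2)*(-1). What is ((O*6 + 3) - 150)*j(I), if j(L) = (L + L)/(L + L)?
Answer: -201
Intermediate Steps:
I = 5 (I = 7 - (0 - 2)*(-1) = 7 - (-2)*(-1) = 7 - 1*2 = 7 - 2 = 5)
j(L) = 1 (j(L) = (2*L)/((2*L)) = (2*L)*(1/(2*L)) = 1)
O = -9 (O = 3*(-3) = -9)
((O*6 + 3) - 150)*j(I) = ((-9*6 + 3) - 150)*1 = ((-54 + 3) - 150)*1 = (-51 - 150)*1 = -201*1 = -201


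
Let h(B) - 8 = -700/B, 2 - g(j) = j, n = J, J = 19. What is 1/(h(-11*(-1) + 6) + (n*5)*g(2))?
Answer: -17/564 ≈ -0.030142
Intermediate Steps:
n = 19
g(j) = 2 - j
h(B) = 8 - 700/B
1/(h(-11*(-1) + 6) + (n*5)*g(2)) = 1/((8 - 700/(-11*(-1) + 6)) + (19*5)*(2 - 1*2)) = 1/((8 - 700/(11 + 6)) + 95*(2 - 2)) = 1/((8 - 700/17) + 95*0) = 1/((8 - 700*1/17) + 0) = 1/((8 - 700/17) + 0) = 1/(-564/17 + 0) = 1/(-564/17) = -17/564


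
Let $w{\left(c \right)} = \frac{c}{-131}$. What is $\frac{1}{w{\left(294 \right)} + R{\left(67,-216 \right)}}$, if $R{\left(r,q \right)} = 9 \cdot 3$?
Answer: $\frac{131}{3243} \approx 0.040395$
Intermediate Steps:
$R{\left(r,q \right)} = 27$
$w{\left(c \right)} = - \frac{c}{131}$ ($w{\left(c \right)} = c \left(- \frac{1}{131}\right) = - \frac{c}{131}$)
$\frac{1}{w{\left(294 \right)} + R{\left(67,-216 \right)}} = \frac{1}{\left(- \frac{1}{131}\right) 294 + 27} = \frac{1}{- \frac{294}{131} + 27} = \frac{1}{\frac{3243}{131}} = \frac{131}{3243}$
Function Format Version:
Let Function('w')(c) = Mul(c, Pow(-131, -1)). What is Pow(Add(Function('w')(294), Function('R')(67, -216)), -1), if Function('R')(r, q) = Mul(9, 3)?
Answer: Rational(131, 3243) ≈ 0.040395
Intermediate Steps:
Function('R')(r, q) = 27
Function('w')(c) = Mul(Rational(-1, 131), c) (Function('w')(c) = Mul(c, Rational(-1, 131)) = Mul(Rational(-1, 131), c))
Pow(Add(Function('w')(294), Function('R')(67, -216)), -1) = Pow(Add(Mul(Rational(-1, 131), 294), 27), -1) = Pow(Add(Rational(-294, 131), 27), -1) = Pow(Rational(3243, 131), -1) = Rational(131, 3243)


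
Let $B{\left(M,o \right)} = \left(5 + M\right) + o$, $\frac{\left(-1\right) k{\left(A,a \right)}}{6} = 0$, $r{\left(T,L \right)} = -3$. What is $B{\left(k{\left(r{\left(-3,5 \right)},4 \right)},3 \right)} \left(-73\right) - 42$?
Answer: $-626$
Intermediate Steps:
$k{\left(A,a \right)} = 0$ ($k{\left(A,a \right)} = \left(-6\right) 0 = 0$)
$B{\left(M,o \right)} = 5 + M + o$
$B{\left(k{\left(r{\left(-3,5 \right)},4 \right)},3 \right)} \left(-73\right) - 42 = \left(5 + 0 + 3\right) \left(-73\right) - 42 = 8 \left(-73\right) - 42 = -584 - 42 = -626$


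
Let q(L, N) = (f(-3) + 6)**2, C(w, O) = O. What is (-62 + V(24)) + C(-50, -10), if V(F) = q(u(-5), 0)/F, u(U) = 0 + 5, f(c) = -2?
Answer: -214/3 ≈ -71.333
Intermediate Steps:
u(U) = 5
q(L, N) = 16 (q(L, N) = (-2 + 6)**2 = 4**2 = 16)
V(F) = 16/F
(-62 + V(24)) + C(-50, -10) = (-62 + 16/24) - 10 = (-62 + 16*(1/24)) - 10 = (-62 + 2/3) - 10 = -184/3 - 10 = -214/3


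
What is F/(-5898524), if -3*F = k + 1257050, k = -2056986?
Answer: -199984/4423893 ≈ -0.045205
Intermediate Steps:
F = 799936/3 (F = -(-2056986 + 1257050)/3 = -⅓*(-799936) = 799936/3 ≈ 2.6665e+5)
F/(-5898524) = (799936/3)/(-5898524) = (799936/3)*(-1/5898524) = -199984/4423893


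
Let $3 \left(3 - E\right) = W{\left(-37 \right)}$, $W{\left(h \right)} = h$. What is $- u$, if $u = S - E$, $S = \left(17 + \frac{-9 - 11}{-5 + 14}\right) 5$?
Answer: $- \frac{527}{9} \approx -58.556$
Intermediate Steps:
$E = \frac{46}{3}$ ($E = 3 - - \frac{37}{3} = 3 + \frac{37}{3} = \frac{46}{3} \approx 15.333$)
$S = \frac{665}{9}$ ($S = \left(17 - \frac{20}{9}\right) 5 = \frac{133}{9} \cdot 5 = \frac{665}{9} \approx 73.889$)
$u = \frac{527}{9}$ ($u = \frac{665}{9} - \frac{46}{3} = \frac{527}{9} \approx 58.556$)
$- u = \left(-1\right) \frac{527}{9} = - \frac{527}{9}$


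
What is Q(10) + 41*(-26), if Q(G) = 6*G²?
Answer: -466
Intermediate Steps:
Q(10) + 41*(-26) = 6*10² + 41*(-26) = 6*100 - 1066 = 600 - 1066 = -466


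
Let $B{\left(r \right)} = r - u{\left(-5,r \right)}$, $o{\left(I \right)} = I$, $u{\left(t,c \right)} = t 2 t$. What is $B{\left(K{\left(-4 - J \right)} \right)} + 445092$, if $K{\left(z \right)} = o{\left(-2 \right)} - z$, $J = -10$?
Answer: $445034$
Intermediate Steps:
$u{\left(t,c \right)} = 2 t^{2}$ ($u{\left(t,c \right)} = 2 t t = 2 t^{2}$)
$K{\left(z \right)} = -2 - z$
$B{\left(r \right)} = -50 + r$ ($B{\left(r \right)} = r - 2 \left(-5\right)^{2} = r - 2 \cdot 25 = r - 50 = -50 + r$)
$B{\left(K{\left(-4 - J \right)} \right)} + 445092 = \left(-50 - \left(-2 + 10\right)\right) + 445092 = \left(-50 - 8\right) + 445092 = -58 + 445092 = 445034$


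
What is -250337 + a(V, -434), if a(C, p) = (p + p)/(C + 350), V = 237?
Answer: -146948687/587 ≈ -2.5034e+5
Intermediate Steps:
a(C, p) = 2*p/(350 + C) (a(C, p) = (2*p)/(350 + C) = 2*p/(350 + C))
-250337 + a(V, -434) = -250337 + 2*(-434)/(350 + 237) = -250337 + 2*(-434)/587 = -250337 + 2*(-434)*(1/587) = -250337 - 868/587 = -146948687/587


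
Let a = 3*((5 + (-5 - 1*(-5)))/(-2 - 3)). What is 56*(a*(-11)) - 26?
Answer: 1822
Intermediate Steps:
a = -3 (a = 3*((5 + (-5 + 5))/(-5)) = 3*((5 + 0)*(-⅕)) = 3*(5*(-⅕)) = 3*(-1) = -3)
56*(a*(-11)) - 26 = 56*(-3*(-11)) - 26 = 56*33 - 26 = 1848 - 26 = 1822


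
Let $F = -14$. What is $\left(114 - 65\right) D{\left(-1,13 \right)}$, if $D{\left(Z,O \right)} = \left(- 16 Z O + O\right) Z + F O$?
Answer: $-19747$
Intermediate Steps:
$D{\left(Z,O \right)} = - 14 O + Z \left(O - 16 O Z\right)$ ($D{\left(Z,O \right)} = \left(- 16 Z O + O\right) Z - 14 O = \left(- 16 O Z + O\right) Z - 14 O = \left(O - 16 O Z\right) Z - 14 O = Z \left(O - 16 O Z\right) - 14 O = - 14 O + Z \left(O - 16 O Z\right)$)
$\left(114 - 65\right) D{\left(-1,13 \right)} = \left(114 - 65\right) 13 \left(-14 - 1 - 16 \left(-1\right)^{2}\right) = 49 \cdot 13 \left(-14 - 1 - 16\right) = 49 \cdot 13 \left(-31\right) = 49 \left(-403\right) = -19747$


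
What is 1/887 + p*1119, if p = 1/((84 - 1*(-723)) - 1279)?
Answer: -992081/418664 ≈ -2.3696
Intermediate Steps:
p = -1/472 (p = 1/((84 + 723) - 1279) = 1/(807 - 1279) = 1/(-472) = -1/472 ≈ -0.0021186)
1/887 + p*1119 = 1/887 - 1/472*1119 = 1/887 - 1119/472 = -992081/418664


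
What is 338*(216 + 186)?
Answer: 135876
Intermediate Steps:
338*(216 + 186) = 338*402 = 135876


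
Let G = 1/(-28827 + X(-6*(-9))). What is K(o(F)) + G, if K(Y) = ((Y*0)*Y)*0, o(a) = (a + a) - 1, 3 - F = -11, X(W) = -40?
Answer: -1/28867 ≈ -3.4642e-5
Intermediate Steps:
G = -1/28867 (G = 1/(-28827 - 40) = 1/(-28867) = -1/28867 ≈ -3.4642e-5)
F = 14 (F = 3 - 1*(-11) = 3 + 11 = 14)
o(a) = -1 + 2*a (o(a) = 2*a - 1 = -1 + 2*a)
K(Y) = 0 (K(Y) = (0*Y)*0 = 0*0 = 0)
K(o(F)) + G = 0 - 1/28867 = -1/28867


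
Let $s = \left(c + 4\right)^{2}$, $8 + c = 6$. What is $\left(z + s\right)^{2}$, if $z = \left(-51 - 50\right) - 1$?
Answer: $9604$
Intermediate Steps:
$c = -2$ ($c = -8 + 6 = -2$)
$s = 4$ ($s = \left(-2 + 4\right)^{2} = 2^{2} = 4$)
$z = -102$ ($z = -101 - 1 = -102$)
$\left(z + s\right)^{2} = \left(-102 + 4\right)^{2} = \left(-98\right)^{2} = 9604$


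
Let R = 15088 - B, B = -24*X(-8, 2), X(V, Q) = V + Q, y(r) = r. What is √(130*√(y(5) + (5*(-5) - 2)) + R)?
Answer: √(14944 + 130*I*√22) ≈ 122.27 + 2.4935*I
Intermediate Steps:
X(V, Q) = Q + V
B = 144 (B = -24*(2 - 8) = -24*(-6) = 144)
R = 14944 (R = 15088 - 1*144 = 15088 - 144 = 14944)
√(130*√(y(5) + (5*(-5) - 2)) + R) = √(130*√(5 + (5*(-5) - 2)) + 14944) = √(130*√(5 + (-25 - 2)) + 14944) = √(130*√(5 - 27) + 14944) = √(130*√(-22) + 14944) = √(130*(I*√22) + 14944) = √(130*I*√22 + 14944) = √(14944 + 130*I*√22)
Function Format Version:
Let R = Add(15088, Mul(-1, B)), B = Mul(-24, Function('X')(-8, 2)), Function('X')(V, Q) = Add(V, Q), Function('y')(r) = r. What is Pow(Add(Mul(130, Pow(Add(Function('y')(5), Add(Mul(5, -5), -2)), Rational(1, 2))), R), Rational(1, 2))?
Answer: Pow(Add(14944, Mul(130, I, Pow(22, Rational(1, 2)))), Rational(1, 2)) ≈ Add(122.27, Mul(2.4935, I))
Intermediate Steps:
Function('X')(V, Q) = Add(Q, V)
B = 144 (B = Mul(-24, Add(2, -8)) = Mul(-24, -6) = 144)
R = 14944 (R = Add(15088, Mul(-1, 144)) = Add(15088, -144) = 14944)
Pow(Add(Mul(130, Pow(Add(Function('y')(5), Add(Mul(5, -5), -2)), Rational(1, 2))), R), Rational(1, 2)) = Pow(Add(Mul(130, Pow(Add(5, Add(Mul(5, -5), -2)), Rational(1, 2))), 14944), Rational(1, 2)) = Pow(Add(Mul(130, Pow(Add(5, Add(-25, -2)), Rational(1, 2))), 14944), Rational(1, 2)) = Pow(Add(Mul(130, Pow(Add(5, -27), Rational(1, 2))), 14944), Rational(1, 2)) = Pow(Add(Mul(130, Pow(-22, Rational(1, 2))), 14944), Rational(1, 2)) = Pow(Add(Mul(130, Mul(I, Pow(22, Rational(1, 2)))), 14944), Rational(1, 2)) = Pow(Add(Mul(130, I, Pow(22, Rational(1, 2))), 14944), Rational(1, 2)) = Pow(Add(14944, Mul(130, I, Pow(22, Rational(1, 2)))), Rational(1, 2))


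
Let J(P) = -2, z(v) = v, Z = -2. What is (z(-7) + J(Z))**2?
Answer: 81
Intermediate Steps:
(z(-7) + J(Z))**2 = (-7 - 2)**2 = (-9)**2 = 81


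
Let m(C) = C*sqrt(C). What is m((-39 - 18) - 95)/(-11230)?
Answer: 152*I*sqrt(38)/5615 ≈ 0.16687*I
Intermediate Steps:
m(C) = C**(3/2)
m((-39 - 18) - 95)/(-11230) = ((-39 - 18) - 95)**(3/2)/(-11230) = (-57 - 95)**(3/2)*(-1/11230) = (-152)**(3/2)*(-1/11230) = -304*I*sqrt(38)*(-1/11230) = 152*I*sqrt(38)/5615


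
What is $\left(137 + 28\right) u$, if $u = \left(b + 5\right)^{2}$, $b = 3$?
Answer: $10560$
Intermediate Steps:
$u = 64$ ($u = \left(3 + 5\right)^{2} = 8^{2} = 64$)
$\left(137 + 28\right) u = \left(137 + 28\right) 64 = 165 \cdot 64 = 10560$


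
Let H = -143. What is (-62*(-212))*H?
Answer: -1879592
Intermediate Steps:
(-62*(-212))*H = -62*(-212)*(-143) = 13144*(-143) = -1879592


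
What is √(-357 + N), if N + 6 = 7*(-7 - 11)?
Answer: I*√489 ≈ 22.113*I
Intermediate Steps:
N = -132 (N = -6 + 7*(-7 - 11) = -6 + 7*(-18) = -6 - 126 = -132)
√(-357 + N) = √(-357 - 132) = √(-489) = I*√489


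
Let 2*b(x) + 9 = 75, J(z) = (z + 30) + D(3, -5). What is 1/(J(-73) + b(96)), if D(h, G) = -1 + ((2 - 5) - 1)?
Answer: -1/15 ≈ -0.066667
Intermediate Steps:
D(h, G) = -5 (D(h, G) = -1 + (-3 - 1) = -1 - 4 = -5)
J(z) = 25 + z (J(z) = (z + 30) - 5 = (30 + z) - 5 = 25 + z)
b(x) = 33 (b(x) = -9/2 + (½)*75 = -9/2 + 75/2 = 33)
1/(J(-73) + b(96)) = 1/((25 - 73) + 33) = 1/(-48 + 33) = 1/(-15) = -1/15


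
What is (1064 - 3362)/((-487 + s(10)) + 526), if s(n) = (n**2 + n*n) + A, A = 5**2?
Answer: -383/44 ≈ -8.7045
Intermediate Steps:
A = 25
s(n) = 25 + 2*n**2 (s(n) = (n**2 + n*n) + 25 = (n**2 + n**2) + 25 = 2*n**2 + 25 = 25 + 2*n**2)
(1064 - 3362)/((-487 + s(10)) + 526) = (1064 - 3362)/((-487 + (25 + 2*10**2)) + 526) = -2298/((-487 + (25 + 2*100)) + 526) = -2298/((-487 + (25 + 200)) + 526) = -2298/((-487 + 225) + 526) = -2298/(-262 + 526) = -2298/264 = -2298*1/264 = -383/44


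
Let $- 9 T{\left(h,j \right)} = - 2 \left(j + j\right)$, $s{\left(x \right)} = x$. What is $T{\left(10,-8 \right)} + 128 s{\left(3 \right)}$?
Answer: $\frac{3424}{9} \approx 380.44$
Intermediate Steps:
$T{\left(h,j \right)} = \frac{4 j}{9}$ ($T{\left(h,j \right)} = - \frac{\left(-2\right) \left(j + j\right)}{9} = - \frac{\left(-2\right) 2 j}{9} = - \frac{\left(-4\right) j}{9} = \frac{4 j}{9}$)
$T{\left(10,-8 \right)} + 128 s{\left(3 \right)} = \frac{4}{9} \left(-8\right) + 128 \cdot 3 = - \frac{32}{9} + 384 = \frac{3424}{9}$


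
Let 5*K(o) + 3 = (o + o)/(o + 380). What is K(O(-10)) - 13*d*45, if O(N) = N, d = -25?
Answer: 2705512/185 ≈ 14624.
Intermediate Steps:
K(o) = -⅗ + 2*o/(5*(380 + o)) (K(o) = -⅗ + ((o + o)/(o + 380))/5 = -⅗ + ((2*o)/(380 + o))/5 = -⅗ + (2*o/(380 + o))/5 = -⅗ + 2*o/(5*(380 + o)))
K(O(-10)) - 13*d*45 = (-1140 - 1*(-10))/(5*(380 - 10)) - 13*(-25)*45 = (⅕)*(-1140 + 10)/370 - (-325)*45 = (⅕)*(1/370)*(-1130) - 1*(-14625) = -113/185 + 14625 = 2705512/185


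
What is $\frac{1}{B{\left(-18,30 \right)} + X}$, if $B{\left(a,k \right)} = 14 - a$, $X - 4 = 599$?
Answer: $\frac{1}{635} \approx 0.0015748$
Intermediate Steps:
$X = 603$ ($X = 4 + 599 = 603$)
$\frac{1}{B{\left(-18,30 \right)} + X} = \frac{1}{\left(14 - -18\right) + 603} = \frac{1}{\left(14 + 18\right) + 603} = \frac{1}{32 + 603} = \frac{1}{635}$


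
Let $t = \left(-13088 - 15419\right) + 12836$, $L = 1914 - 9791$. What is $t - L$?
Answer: $-7794$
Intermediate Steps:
$L = -7877$
$t = -15671$ ($t = -28507 + 12836 = -15671$)
$t - L = -15671 - -7877 = -15671 + 7877 = -7794$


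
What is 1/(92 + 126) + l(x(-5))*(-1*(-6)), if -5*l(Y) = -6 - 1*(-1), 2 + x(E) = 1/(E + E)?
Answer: 1309/218 ≈ 6.0046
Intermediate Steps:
x(E) = -2 + 1/(2*E) (x(E) = -2 + 1/(E + E) = -2 + 1/(2*E))
l(Y) = 1 (l(Y) = -(-6 - 1*(-1))/5 = -(-6 + 1)/5 = -⅕*(-5) = 1)
1/(92 + 126) + l(x(-5))*(-1*(-6)) = 1/(92 + 126) + 1*(-1*(-6)) = 1/218 + 1*6 = 1/218 + 6 = 1309/218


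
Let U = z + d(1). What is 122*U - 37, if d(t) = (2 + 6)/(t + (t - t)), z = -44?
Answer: -4429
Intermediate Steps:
d(t) = 8/t (d(t) = 8/(t + 0) = 8/t)
U = -36 (U = -44 + 8/1 = -44 + 8*1 = -44 + 8 = -36)
122*U - 37 = 122*(-36) - 37 = -4392 - 37 = -4429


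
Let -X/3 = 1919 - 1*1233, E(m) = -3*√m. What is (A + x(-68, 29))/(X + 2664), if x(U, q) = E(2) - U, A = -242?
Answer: -29/101 - √2/202 ≈ -0.29413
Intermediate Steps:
x(U, q) = -U - 3*√2 (x(U, q) = -3*√2 - U = -U - 3*√2)
X = -2058 (X = -3*(1919 - 1*1233) = -3*(1919 - 1233) = -3*686 = -2058)
(A + x(-68, 29))/(X + 2664) = (-242 + (-1*(-68) - 3*√2))/(-2058 + 2664) = (-242 + (68 - 3*√2))/606 = (-174 - 3*√2)*(1/606) = -29/101 - √2/202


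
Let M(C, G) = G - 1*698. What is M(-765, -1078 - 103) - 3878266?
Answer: -3880145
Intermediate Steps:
M(C, G) = -698 + G (M(C, G) = G - 698 = -698 + G)
M(-765, -1078 - 103) - 3878266 = (-698 + (-1078 - 103)) - 3878266 = (-698 - 1181) - 3878266 = -1879 - 3878266 = -3880145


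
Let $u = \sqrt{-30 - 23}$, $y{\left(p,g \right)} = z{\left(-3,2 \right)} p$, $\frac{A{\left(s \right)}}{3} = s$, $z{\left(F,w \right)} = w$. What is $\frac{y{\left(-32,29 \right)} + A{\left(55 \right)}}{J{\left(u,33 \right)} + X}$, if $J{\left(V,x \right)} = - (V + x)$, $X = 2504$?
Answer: $\frac{249571}{6105894} + \frac{101 i \sqrt{53}}{6105894} \approx 0.040874 + 0.00012042 i$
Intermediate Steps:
$A{\left(s \right)} = 3 s$
$y{\left(p,g \right)} = 2 p$
$u = i \sqrt{53}$ ($u = \sqrt{-53} = i \sqrt{53} \approx 7.2801 i$)
$J{\left(V,x \right)} = - V - x$
$\frac{y{\left(-32,29 \right)} + A{\left(55 \right)}}{J{\left(u,33 \right)} + X} = \frac{2 \left(-32\right) + 3 \cdot 55}{\left(- i \sqrt{53} - 33\right) + 2504} = \frac{-64 + 165}{\left(- i \sqrt{53} - 33\right) + 2504} = \frac{101}{\left(-33 - i \sqrt{53}\right) + 2504} = \frac{101}{2471 - i \sqrt{53}}$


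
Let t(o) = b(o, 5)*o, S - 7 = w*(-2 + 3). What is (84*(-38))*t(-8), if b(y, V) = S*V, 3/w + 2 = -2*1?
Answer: 798000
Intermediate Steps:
w = -3/4 (w = 3/(-2 - 2*1) = 3/(-2 - 2) = 3/(-4) = 3*(-1/4) = -3/4 ≈ -0.75000)
S = 25/4 (S = 7 - 3*(-2 + 3)/4 = 7 - 3/4*1 = 7 - 3/4 = 25/4 ≈ 6.2500)
b(y, V) = 25*V/4
t(o) = 125*o/4 (t(o) = ((25/4)*5)*o = 125*o/4)
(84*(-38))*t(-8) = (84*(-38))*((125/4)*(-8)) = -3192*(-250) = 798000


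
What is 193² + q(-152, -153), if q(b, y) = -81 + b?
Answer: 37016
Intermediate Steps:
193² + q(-152, -153) = 193² + (-81 - 152) = 37249 - 233 = 37016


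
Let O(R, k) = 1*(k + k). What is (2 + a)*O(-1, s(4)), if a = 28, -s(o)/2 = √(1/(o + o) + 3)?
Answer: -150*√2 ≈ -212.13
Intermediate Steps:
s(o) = -2*√(3 + 1/(2*o)) (s(o) = -2*√(1/(o + o) + 3) = -2*√(1/(2*o) + 3) = -2*√(3 + 1/(2*o)))
O(R, k) = 2*k (O(R, k) = 1*(2*k) = 2*k)
(2 + a)*O(-1, s(4)) = (2 + 28)*(2*(-√(12 + 2/4))) = 30*(2*(-√(12 + 2*(¼)))) = 30*(2*(-√(12 + ½))) = 30*(2*(-√(25/2))) = 30*(2*(-5*√2/2)) = 30*(-5*√2) = -150*√2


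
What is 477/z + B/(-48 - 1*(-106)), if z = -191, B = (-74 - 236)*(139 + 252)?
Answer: -11589388/5539 ≈ -2092.3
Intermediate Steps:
B = -121210 (B = -310*391 = -121210)
477/z + B/(-48 - 1*(-106)) = 477/(-191) - 121210/(-48 - 1*(-106)) = 477*(-1/191) - 121210/(-48 + 106) = -477/191 - 121210/58 = -477/191 - 121210*1/58 = -477/191 - 60605/29 = -11589388/5539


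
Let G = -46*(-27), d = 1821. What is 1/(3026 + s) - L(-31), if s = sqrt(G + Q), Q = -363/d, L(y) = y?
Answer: 172279642111/5557348559 - sqrt(457540211)/5557348559 ≈ 31.000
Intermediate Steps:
G = 1242
Q = -121/607 (Q = -363/1821 = -363*1/1821 = -121/607 ≈ -0.19934)
s = sqrt(457540211)/607 (s = sqrt(1242 - 121/607) = sqrt(753773/607) = sqrt(457540211)/607 ≈ 35.239)
1/(3026 + s) - L(-31) = 1/(3026 + sqrt(457540211)/607) - 1*(-31) = 1/(3026 + sqrt(457540211)/607) + 31 = 31 + 1/(3026 + sqrt(457540211)/607)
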